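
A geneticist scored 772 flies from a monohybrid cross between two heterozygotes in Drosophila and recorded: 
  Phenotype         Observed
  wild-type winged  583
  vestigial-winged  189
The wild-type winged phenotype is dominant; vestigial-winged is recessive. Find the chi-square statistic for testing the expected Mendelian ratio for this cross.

For a monohybrid cross between heterozygotes with complete dominance, the expected phenotypic ratio is 3:1.
The 3:1 ratio has 4 parts, so with N = 772 the expected counts are:
  wild-type winged: 772 × 3/4 = 579
  vestigial-winged: 772 × 1/4 = 193
χ² = Σ (O − E)² / E
  wild-type winged: (583 − 579)² / 579 = 0.0276
  vestigial-winged: (189 − 193)² / 193 = 0.0829
χ² = 0.0276 + 0.0829 = 0.1105 ≈ 0.111

0.111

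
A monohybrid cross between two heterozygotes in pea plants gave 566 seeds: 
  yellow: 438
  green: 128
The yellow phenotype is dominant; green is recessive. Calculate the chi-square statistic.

For a monohybrid cross between heterozygotes with complete dominance, the expected phenotypic ratio is 3:1.
Under the 3:1 hypothesis (Σ ratio = 4, N = 566):
  yellow: 566 × 3/4 = 424.5
  green: 566 × 1/4 = 141.5
χ² = Σ (O − E)² / E
  yellow: (438 − 424.5)² / 424.5 = 0.4293
  green: (128 − 141.5)² / 141.5 = 1.2880
χ² = 0.4293 + 1.2880 = 1.7173 ≈ 1.717

1.717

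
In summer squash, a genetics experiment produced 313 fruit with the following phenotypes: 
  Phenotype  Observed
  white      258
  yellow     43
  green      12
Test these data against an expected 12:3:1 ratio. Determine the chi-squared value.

Total ratio parts = 16. Expected numbers out of 313:
  white: 313 × 12/16 = 234.75
  yellow: 313 × 3/16 = 58.6875
  green: 313 × 1/16 = 19.5625
χ² = Σ (O − E)² / E
  white: (258 − 234.75)² / 234.75 = 2.3027
  yellow: (43 − 58.6875)² / 58.6875 = 4.1934
  green: (12 − 19.5625)² / 19.5625 = 2.9235
χ² = 2.3027 + 4.1934 + 2.9235 = 9.4196 ≈ 9.420

9.420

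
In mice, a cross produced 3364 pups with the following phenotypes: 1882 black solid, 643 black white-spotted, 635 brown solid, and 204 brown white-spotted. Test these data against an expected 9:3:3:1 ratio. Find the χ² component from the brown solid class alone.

0.029

Under the 9:3:3:1 hypothesis (Σ ratio = 16, N = 3364):
  black solid: 3364 × 9/16 = 1892.25
  black white-spotted: 3364 × 3/16 = 630.75
  brown solid: 3364 × 3/16 = 630.75
  brown white-spotted: 3364 × 1/16 = 210.25
Contribution of brown solid: (635 − 630.75)² / 630.75 = 0.0286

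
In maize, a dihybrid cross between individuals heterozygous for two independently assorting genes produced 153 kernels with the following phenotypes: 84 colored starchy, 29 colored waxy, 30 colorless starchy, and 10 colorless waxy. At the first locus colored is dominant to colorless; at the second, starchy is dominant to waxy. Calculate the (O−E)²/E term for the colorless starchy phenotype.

A dihybrid F₂ with independent assortment and complete dominance at both loci gives a 9:3:3:1 phenotypic ratio.
Under the 9:3:3:1 hypothesis (Σ ratio = 16, N = 153):
  colored starchy: 153 × 9/16 = 86.0625
  colored waxy: 153 × 3/16 = 28.6875
  colorless starchy: 153 × 3/16 = 28.6875
  colorless waxy: 153 × 1/16 = 9.5625
Contribution of colorless starchy: (30 − 28.6875)² / 28.6875 = 0.0600

0.060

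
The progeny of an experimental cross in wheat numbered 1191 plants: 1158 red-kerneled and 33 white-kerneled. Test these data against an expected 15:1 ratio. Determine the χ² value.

Expected counts for N = 1191 under a 15:1 ratio (total parts = 16):
  red-kerneled: 1191 × 15/16 = 1116.5625
  white-kerneled: 1191 × 1/16 = 74.4375
χ² = Σ (O − E)² / E
  red-kerneled: (1158 − 1116.5625)² / 1116.5625 = 1.5378
  white-kerneled: (33 − 74.4375)² / 74.4375 = 23.0672
χ² = 1.5378 + 23.0672 = 24.605

24.605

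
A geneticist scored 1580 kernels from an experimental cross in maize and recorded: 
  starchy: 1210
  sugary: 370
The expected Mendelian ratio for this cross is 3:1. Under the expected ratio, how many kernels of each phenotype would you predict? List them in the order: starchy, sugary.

The 3:1 ratio has 4 parts, so with N = 1580 the expected counts are:
  starchy: 1580 × 3/4 = 1185
  sugary: 1580 × 1/4 = 395

1185, 395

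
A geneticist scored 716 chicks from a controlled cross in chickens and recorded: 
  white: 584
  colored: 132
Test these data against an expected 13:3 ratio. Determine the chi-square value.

Expected counts for N = 716 under a 13:3 ratio (total parts = 16):
  white: 716 × 13/16 = 581.75
  colored: 716 × 3/16 = 134.25
χ² = Σ (O − E)² / E
  white: (584 − 581.75)² / 581.75 = 0.0087
  colored: (132 − 134.25)² / 134.25 = 0.0377
χ² = 0.0087 + 0.0377 = 0.0464 ≈ 0.046

0.046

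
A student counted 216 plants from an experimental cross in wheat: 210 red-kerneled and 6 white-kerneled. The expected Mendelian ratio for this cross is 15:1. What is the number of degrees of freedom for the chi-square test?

1

A goodness-of-fit test with 2 phenotype classes has df = 2 − 1 = 1.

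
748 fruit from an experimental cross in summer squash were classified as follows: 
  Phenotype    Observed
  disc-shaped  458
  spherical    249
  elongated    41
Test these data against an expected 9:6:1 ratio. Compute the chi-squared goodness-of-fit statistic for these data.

7.542

Under the 9:6:1 hypothesis (Σ ratio = 16, N = 748):
  disc-shaped: 748 × 9/16 = 420.75
  spherical: 748 × 6/16 = 280.5
  elongated: 748 × 1/16 = 46.75
χ² = Σ (O − E)² / E
  disc-shaped: (458 − 420.75)² / 420.75 = 3.2978
  spherical: (249 − 280.5)² / 280.5 = 3.5374
  elongated: (41 − 46.75)² / 46.75 = 0.7072
χ² = 3.2978 + 3.5374 + 0.7072 = 7.5424 ≈ 7.542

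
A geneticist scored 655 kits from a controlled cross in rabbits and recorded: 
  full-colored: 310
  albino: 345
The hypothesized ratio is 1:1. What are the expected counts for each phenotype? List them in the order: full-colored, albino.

Under the 1:1 hypothesis (Σ ratio = 2, N = 655):
  full-colored: 655 × 1/2 = 327.5
  albino: 655 × 1/2 = 327.5

327.5, 327.5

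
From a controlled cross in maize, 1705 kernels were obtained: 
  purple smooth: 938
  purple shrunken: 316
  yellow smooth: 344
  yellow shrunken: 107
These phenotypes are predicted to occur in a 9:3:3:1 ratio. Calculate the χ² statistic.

2.356

Under the 9:3:3:1 hypothesis (Σ ratio = 16, N = 1705):
  purple smooth: 1705 × 9/16 = 959.0625
  purple shrunken: 1705 × 3/16 = 319.6875
  yellow smooth: 1705 × 3/16 = 319.6875
  yellow shrunken: 1705 × 1/16 = 106.5625
χ² = Σ (O − E)² / E
  purple smooth: (938 − 959.0625)² / 959.0625 = 0.4626
  purple shrunken: (316 − 319.6875)² / 319.6875 = 0.0425
  yellow smooth: (344 − 319.6875)² / 319.6875 = 1.8490
  yellow shrunken: (107 − 106.5625)² / 106.5625 = 0.0018
χ² = 0.4626 + 0.0425 + 1.8490 + 0.0018 = 2.3559 ≈ 2.356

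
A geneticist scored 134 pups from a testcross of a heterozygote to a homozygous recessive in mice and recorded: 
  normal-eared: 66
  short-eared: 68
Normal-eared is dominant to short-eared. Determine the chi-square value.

0.030

A testcross of a heterozygote (Aa × aa) gives a 1:1 phenotypic ratio.
Under the 1:1 hypothesis (Σ ratio = 2, N = 134):
  normal-eared: 134 × 1/2 = 67
  short-eared: 134 × 1/2 = 67
χ² = Σ (O − E)² / E
  normal-eared: (66 − 67)² / 67 = 0.0149
  short-eared: (68 − 67)² / 67 = 0.0149
χ² = 0.0149 + 0.0149 = 0.0298 ≈ 0.030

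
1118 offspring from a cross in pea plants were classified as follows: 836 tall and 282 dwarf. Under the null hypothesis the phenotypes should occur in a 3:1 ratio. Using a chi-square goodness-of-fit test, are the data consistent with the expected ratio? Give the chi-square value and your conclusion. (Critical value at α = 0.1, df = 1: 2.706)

Expected counts for N = 1118 under a 3:1 ratio (total parts = 4):
  tall: 1118 × 3/4 = 838.5
  dwarf: 1118 × 1/4 = 279.5
χ² = Σ (O − E)² / E
  tall: (836 − 838.5)² / 838.5 = 0.0075
  dwarf: (282 − 279.5)² / 279.5 = 0.0224
χ² = 0.0075 + 0.0224 = 0.0299 ≈ 0.030
Degrees of freedom = 2 − 1 = 1; critical value at α = 0.1 is 2.706.
Since 0.030 < 2.706, we fail to reject the null hypothesis — the data are consistent with the 3:1 ratio.

0.030; consistent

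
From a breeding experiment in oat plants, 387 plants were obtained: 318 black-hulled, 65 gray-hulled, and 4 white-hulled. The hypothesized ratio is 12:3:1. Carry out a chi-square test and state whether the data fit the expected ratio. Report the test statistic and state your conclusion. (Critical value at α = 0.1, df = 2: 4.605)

The 12:3:1 ratio has 16 parts, so with N = 387 the expected counts are:
  black-hulled: 387 × 12/16 = 290.25
  gray-hulled: 387 × 3/16 = 72.5625
  white-hulled: 387 × 1/16 = 24.1875
χ² = Σ (O − E)² / E
  black-hulled: (318 − 290.25)² / 290.25 = 2.6531
  gray-hulled: (65 − 72.5625)² / 72.5625 = 0.7882
  white-hulled: (4 − 24.1875)² / 24.1875 = 16.8490
χ² = 2.6531 + 0.7882 + 16.8490 = 20.2903 ≈ 20.290
Degrees of freedom = 3 − 1 = 2; critical value at α = 0.1 is 4.605.
Since 20.290 > 4.605, we reject the null hypothesis — the data do not fit the 12:3:1 ratio.

20.290; not consistent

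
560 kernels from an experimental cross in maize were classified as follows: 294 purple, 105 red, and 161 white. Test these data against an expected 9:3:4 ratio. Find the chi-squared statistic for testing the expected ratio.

Under the 9:3:4 hypothesis (Σ ratio = 16, N = 560):
  purple: 560 × 9/16 = 315
  red: 560 × 3/16 = 105
  white: 560 × 4/16 = 140
χ² = Σ (O − E)² / E
  purple: (294 − 315)² / 315 = 1.4000
  red: (105 − 105)² / 105 = 0.0000
  white: (161 − 140)² / 140 = 3.1500
χ² = 1.4000 + 0.0000 + 3.1500 = 4.550

4.550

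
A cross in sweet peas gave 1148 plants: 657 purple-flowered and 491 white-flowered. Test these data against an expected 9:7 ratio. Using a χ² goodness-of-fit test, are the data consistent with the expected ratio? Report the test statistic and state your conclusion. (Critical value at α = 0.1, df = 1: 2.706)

0.448; consistent

The 9:7 ratio has 16 parts, so with N = 1148 the expected counts are:
  purple-flowered: 1148 × 9/16 = 645.75
  white-flowered: 1148 × 7/16 = 502.25
χ² = Σ (O − E)² / E
  purple-flowered: (657 − 645.75)² / 645.75 = 0.1960
  white-flowered: (491 − 502.25)² / 502.25 = 0.2520
χ² = 0.1960 + 0.2520 = 0.448
Degrees of freedom = 2 − 1 = 1; critical value at α = 0.1 is 2.706.
Since 0.448 < 2.706, we fail to reject the null hypothesis — the data are consistent with the 9:7 ratio.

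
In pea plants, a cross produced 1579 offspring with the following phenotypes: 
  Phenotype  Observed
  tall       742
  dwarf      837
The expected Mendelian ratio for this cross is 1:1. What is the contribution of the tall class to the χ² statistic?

2.858

Total ratio parts = 2. Expected numbers out of 1579:
  tall: 1579 × 1/2 = 789.5
  dwarf: 1579 × 1/2 = 789.5
Contribution of tall: (742 − 789.5)² / 789.5 = 2.8578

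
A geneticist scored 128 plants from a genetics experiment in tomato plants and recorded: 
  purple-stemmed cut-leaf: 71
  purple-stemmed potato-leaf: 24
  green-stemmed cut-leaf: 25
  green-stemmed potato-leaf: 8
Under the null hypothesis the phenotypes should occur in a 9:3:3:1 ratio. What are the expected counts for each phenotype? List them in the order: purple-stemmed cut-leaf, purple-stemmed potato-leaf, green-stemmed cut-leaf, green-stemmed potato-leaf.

72, 24, 24, 8

Total ratio parts = 16. Expected numbers out of 128:
  purple-stemmed cut-leaf: 128 × 9/16 = 72
  purple-stemmed potato-leaf: 128 × 3/16 = 24
  green-stemmed cut-leaf: 128 × 3/16 = 24
  green-stemmed potato-leaf: 128 × 1/16 = 8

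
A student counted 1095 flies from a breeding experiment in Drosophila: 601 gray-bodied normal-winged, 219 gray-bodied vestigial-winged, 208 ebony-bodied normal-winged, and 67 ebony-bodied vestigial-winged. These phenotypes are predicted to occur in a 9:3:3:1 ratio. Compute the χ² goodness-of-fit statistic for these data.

The 9:3:3:1 ratio has 16 parts, so with N = 1095 the expected counts are:
  gray-bodied normal-winged: 1095 × 9/16 = 615.9375
  gray-bodied vestigial-winged: 1095 × 3/16 = 205.3125
  ebony-bodied normal-winged: 1095 × 3/16 = 205.3125
  ebony-bodied vestigial-winged: 1095 × 1/16 = 68.4375
χ² = Σ (O − E)² / E
  gray-bodied normal-winged: (601 − 615.9375)² / 615.9375 = 0.3623
  gray-bodied vestigial-winged: (219 − 205.3125)² / 205.3125 = 0.9125
  ebony-bodied normal-winged: (208 − 205.3125)² / 205.3125 = 0.0352
  ebony-bodied vestigial-winged: (67 − 68.4375)² / 68.4375 = 0.0302
χ² = 0.3623 + 0.9125 + 0.0352 + 0.0302 = 1.3402 ≈ 1.340

1.340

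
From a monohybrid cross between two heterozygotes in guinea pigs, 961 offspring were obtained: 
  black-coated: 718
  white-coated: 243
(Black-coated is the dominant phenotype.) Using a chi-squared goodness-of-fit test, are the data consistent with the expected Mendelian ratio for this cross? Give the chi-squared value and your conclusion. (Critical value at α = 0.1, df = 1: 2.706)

For a monohybrid cross between heterozygotes with complete dominance, the expected phenotypic ratio is 3:1.
Expected counts for N = 961 under a 3:1 ratio (total parts = 4):
  black-coated: 961 × 3/4 = 720.75
  white-coated: 961 × 1/4 = 240.25
χ² = Σ (O − E)² / E
  black-coated: (718 − 720.75)² / 720.75 = 0.0105
  white-coated: (243 − 240.25)² / 240.25 = 0.0315
χ² = 0.0105 + 0.0315 = 0.042
Degrees of freedom = 2 − 1 = 1; critical value at α = 0.1 is 2.706.
Since 0.042 < 2.706, we fail to reject the null hypothesis — the data are consistent with the 3:1 ratio.

0.042; consistent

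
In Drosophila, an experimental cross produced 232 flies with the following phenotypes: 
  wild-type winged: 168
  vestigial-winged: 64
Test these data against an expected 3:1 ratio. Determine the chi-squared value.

0.828

Under the 3:1 hypothesis (Σ ratio = 4, N = 232):
  wild-type winged: 232 × 3/4 = 174
  vestigial-winged: 232 × 1/4 = 58
χ² = Σ (O − E)² / E
  wild-type winged: (168 − 174)² / 174 = 0.2069
  vestigial-winged: (64 − 58)² / 58 = 0.6207
χ² = 0.2069 + 0.6207 = 0.8276 ≈ 0.828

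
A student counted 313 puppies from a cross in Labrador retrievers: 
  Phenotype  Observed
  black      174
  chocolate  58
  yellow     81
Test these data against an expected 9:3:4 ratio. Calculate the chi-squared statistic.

Expected counts for N = 313 under a 9:3:4 ratio (total parts = 16):
  black: 313 × 9/16 = 176.0625
  chocolate: 313 × 3/16 = 58.6875
  yellow: 313 × 4/16 = 78.25
χ² = Σ (O − E)² / E
  black: (174 − 176.0625)² / 176.0625 = 0.0242
  chocolate: (58 − 58.6875)² / 58.6875 = 0.0081
  yellow: (81 − 78.25)² / 78.25 = 0.0966
χ² = 0.0242 + 0.0081 + 0.0966 = 0.1289 ≈ 0.129

0.129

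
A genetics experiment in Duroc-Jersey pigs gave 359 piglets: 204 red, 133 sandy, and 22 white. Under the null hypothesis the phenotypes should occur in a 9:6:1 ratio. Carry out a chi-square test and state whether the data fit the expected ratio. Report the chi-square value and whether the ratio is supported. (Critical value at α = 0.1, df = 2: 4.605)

The 9:6:1 ratio has 16 parts, so with N = 359 the expected counts are:
  red: 359 × 9/16 = 201.9375
  sandy: 359 × 6/16 = 134.625
  white: 359 × 1/16 = 22.4375
χ² = Σ (O − E)² / E
  red: (204 − 201.9375)² / 201.9375 = 0.0211
  sandy: (133 − 134.625)² / 134.625 = 0.0196
  white: (22 − 22.4375)² / 22.4375 = 0.0085
χ² = 0.0211 + 0.0196 + 0.0085 = 0.0492 ≈ 0.049
Degrees of freedom = 3 − 1 = 2; critical value at α = 0.1 is 4.605.
Since 0.049 < 4.605, we fail to reject the null hypothesis — the data are consistent with the 9:6:1 ratio.

0.049; consistent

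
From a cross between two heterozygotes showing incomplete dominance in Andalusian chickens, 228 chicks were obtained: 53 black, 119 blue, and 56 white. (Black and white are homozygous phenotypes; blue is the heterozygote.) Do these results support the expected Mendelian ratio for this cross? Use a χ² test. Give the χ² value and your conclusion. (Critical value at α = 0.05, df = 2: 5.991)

With incomplete dominance, a heterozygote × heterozygote cross gives a 1:2:1 phenotypic ratio.
Total ratio parts = 4. Expected numbers out of 228:
  black: 228 × 1/4 = 57
  blue: 228 × 2/4 = 114
  white: 228 × 1/4 = 57
χ² = Σ (O − E)² / E
  black: (53 − 57)² / 57 = 0.2807
  blue: (119 − 114)² / 114 = 0.2193
  white: (56 − 57)² / 57 = 0.0175
χ² = 0.2807 + 0.2193 + 0.0175 = 0.5175 ≈ 0.518
Degrees of freedom = 3 − 1 = 2; critical value at α = 0.05 is 5.991.
Since 0.518 < 5.991, we fail to reject the null hypothesis — the data are consistent with the 1:2:1 ratio.

0.518; consistent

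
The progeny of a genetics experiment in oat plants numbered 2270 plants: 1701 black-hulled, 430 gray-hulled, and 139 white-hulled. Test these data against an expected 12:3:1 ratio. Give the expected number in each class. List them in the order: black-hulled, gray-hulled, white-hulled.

Total ratio parts = 16. Expected numbers out of 2270:
  black-hulled: 2270 × 12/16 = 1702.5
  gray-hulled: 2270 × 3/16 = 425.625
  white-hulled: 2270 × 1/16 = 141.875

1702.5, 425.625, 141.875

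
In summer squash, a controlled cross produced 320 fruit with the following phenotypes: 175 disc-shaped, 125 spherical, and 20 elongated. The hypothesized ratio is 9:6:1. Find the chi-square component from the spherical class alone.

0.208

Expected counts for N = 320 under a 9:6:1 ratio (total parts = 16):
  disc-shaped: 320 × 9/16 = 180
  spherical: 320 × 6/16 = 120
  elongated: 320 × 1/16 = 20
Contribution of spherical: (125 − 120)² / 120 = 0.2083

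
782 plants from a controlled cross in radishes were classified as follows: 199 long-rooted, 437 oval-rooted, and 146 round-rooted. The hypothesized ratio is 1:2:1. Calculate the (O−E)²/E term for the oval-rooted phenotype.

5.412

Expected counts for N = 782 under a 1:2:1 ratio (total parts = 4):
  long-rooted: 782 × 1/4 = 195.5
  oval-rooted: 782 × 2/4 = 391
  round-rooted: 782 × 1/4 = 195.5
Contribution of oval-rooted: (437 − 391)² / 391 = 5.4118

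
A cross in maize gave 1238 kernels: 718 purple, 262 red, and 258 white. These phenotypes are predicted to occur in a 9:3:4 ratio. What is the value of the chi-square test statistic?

13.086

Total ratio parts = 16. Expected numbers out of 1238:
  purple: 1238 × 9/16 = 696.375
  red: 1238 × 3/16 = 232.125
  white: 1238 × 4/16 = 309.5
χ² = Σ (O − E)² / E
  purple: (718 − 696.375)² / 696.375 = 0.6715
  red: (262 − 232.125)² / 232.125 = 3.8450
  white: (258 − 309.5)² / 309.5 = 8.5695
χ² = 0.6715 + 3.8450 + 8.5695 = 13.086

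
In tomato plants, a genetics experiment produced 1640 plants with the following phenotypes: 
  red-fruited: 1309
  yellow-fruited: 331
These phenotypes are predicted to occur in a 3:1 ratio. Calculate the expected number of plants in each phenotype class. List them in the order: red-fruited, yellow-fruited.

1230, 410

Under the 3:1 hypothesis (Σ ratio = 4, N = 1640):
  red-fruited: 1640 × 3/4 = 1230
  yellow-fruited: 1640 × 1/4 = 410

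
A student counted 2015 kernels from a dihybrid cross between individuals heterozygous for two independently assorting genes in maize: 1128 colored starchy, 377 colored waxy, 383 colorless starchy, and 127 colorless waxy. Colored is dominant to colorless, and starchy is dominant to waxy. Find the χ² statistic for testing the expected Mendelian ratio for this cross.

0.108

A dihybrid F₂ with independent assortment and complete dominance at both loci gives a 9:3:3:1 phenotypic ratio.
The 9:3:3:1 ratio has 16 parts, so with N = 2015 the expected counts are:
  colored starchy: 2015 × 9/16 = 1133.4375
  colored waxy: 2015 × 3/16 = 377.8125
  colorless starchy: 2015 × 3/16 = 377.8125
  colorless waxy: 2015 × 1/16 = 125.9375
χ² = Σ (O − E)² / E
  colored starchy: (1128 − 1133.4375)² / 1133.4375 = 0.0261
  colored waxy: (377 − 377.8125)² / 377.8125 = 0.0017
  colorless starchy: (383 − 377.8125)² / 377.8125 = 0.0712
  colorless waxy: (127 − 125.9375)² / 125.9375 = 0.0090
χ² = 0.0261 + 0.0017 + 0.0712 + 0.0090 = 0.108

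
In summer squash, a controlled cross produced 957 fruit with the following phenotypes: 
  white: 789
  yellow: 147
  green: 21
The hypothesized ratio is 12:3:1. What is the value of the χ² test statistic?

38.122

Total ratio parts = 16. Expected numbers out of 957:
  white: 957 × 12/16 = 717.75
  yellow: 957 × 3/16 = 179.4375
  green: 957 × 1/16 = 59.8125
χ² = Σ (O − E)² / E
  white: (789 − 717.75)² / 717.75 = 7.0729
  yellow: (147 − 179.4375)² / 179.4375 = 5.8638
  green: (21 − 59.8125)² / 59.8125 = 25.1855
χ² = 7.0729 + 5.8638 + 25.1855 = 38.1222 ≈ 38.122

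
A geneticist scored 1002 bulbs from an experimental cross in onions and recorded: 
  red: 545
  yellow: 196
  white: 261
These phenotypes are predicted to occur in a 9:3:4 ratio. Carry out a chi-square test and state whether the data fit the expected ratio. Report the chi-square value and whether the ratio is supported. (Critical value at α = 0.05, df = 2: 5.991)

The 9:3:4 ratio has 16 parts, so with N = 1002 the expected counts are:
  red: 1002 × 9/16 = 563.625
  yellow: 1002 × 3/16 = 187.875
  white: 1002 × 4/16 = 250.5
χ² = Σ (O − E)² / E
  red: (545 − 563.625)² / 563.625 = 0.6155
  yellow: (196 − 187.875)² / 187.875 = 0.3514
  white: (261 − 250.5)² / 250.5 = 0.4401
χ² = 0.6155 + 0.3514 + 0.4401 = 1.407
Degrees of freedom = 3 − 1 = 2; critical value at α = 0.05 is 5.991.
Since 1.407 < 5.991, we fail to reject the null hypothesis — the data are consistent with the 9:3:4 ratio.

1.407; consistent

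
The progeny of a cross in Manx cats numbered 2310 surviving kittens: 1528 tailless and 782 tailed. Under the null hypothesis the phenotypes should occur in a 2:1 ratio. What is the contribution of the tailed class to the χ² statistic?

The 2:1 ratio has 3 parts, so with N = 2310 the expected counts are:
  tailless: 2310 × 2/3 = 1540
  tailed: 2310 × 1/3 = 770
Contribution of tailed: (782 − 770)² / 770 = 0.1870

0.187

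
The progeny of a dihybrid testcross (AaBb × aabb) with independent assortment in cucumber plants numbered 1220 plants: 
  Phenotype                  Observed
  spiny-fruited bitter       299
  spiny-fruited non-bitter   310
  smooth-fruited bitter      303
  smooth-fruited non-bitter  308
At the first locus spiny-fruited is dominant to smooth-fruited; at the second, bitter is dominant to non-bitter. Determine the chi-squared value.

A dihybrid testcross with independent assortment gives a 1:1:1:1 ratio.
Under the 1:1:1:1 hypothesis (Σ ratio = 4, N = 1220):
  spiny-fruited bitter: 1220 × 1/4 = 305
  spiny-fruited non-bitter: 1220 × 1/4 = 305
  smooth-fruited bitter: 1220 × 1/4 = 305
  smooth-fruited non-bitter: 1220 × 1/4 = 305
χ² = Σ (O − E)² / E
  spiny-fruited bitter: (299 − 305)² / 305 = 0.1180
  spiny-fruited non-bitter: (310 − 305)² / 305 = 0.0820
  smooth-fruited bitter: (303 − 305)² / 305 = 0.0131
  smooth-fruited non-bitter: (308 − 305)² / 305 = 0.0295
χ² = 0.1180 + 0.0820 + 0.0131 + 0.0295 = 0.2426 ≈ 0.243

0.243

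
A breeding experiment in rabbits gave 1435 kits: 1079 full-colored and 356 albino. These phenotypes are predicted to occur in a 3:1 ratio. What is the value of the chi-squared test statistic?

0.028

Under the 3:1 hypothesis (Σ ratio = 4, N = 1435):
  full-colored: 1435 × 3/4 = 1076.25
  albino: 1435 × 1/4 = 358.75
χ² = Σ (O − E)² / E
  full-colored: (1079 − 1076.25)² / 1076.25 = 0.0070
  albino: (356 − 358.75)² / 358.75 = 0.0211
χ² = 0.0070 + 0.0211 = 0.0281 ≈ 0.028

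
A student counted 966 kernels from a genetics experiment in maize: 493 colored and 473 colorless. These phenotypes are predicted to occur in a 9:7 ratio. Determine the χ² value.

10.675

The 9:7 ratio has 16 parts, so with N = 966 the expected counts are:
  colored: 966 × 9/16 = 543.375
  colorless: 966 × 7/16 = 422.625
χ² = Σ (O − E)² / E
  colored: (493 − 543.375)² / 543.375 = 4.6701
  colorless: (473 − 422.625)² / 422.625 = 6.0045
χ² = 4.6701 + 6.0045 = 10.6746 ≈ 10.675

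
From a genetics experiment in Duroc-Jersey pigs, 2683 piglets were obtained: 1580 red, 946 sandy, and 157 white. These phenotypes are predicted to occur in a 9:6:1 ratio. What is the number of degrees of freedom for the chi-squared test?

2

A goodness-of-fit test with 3 phenotype classes has df = 3 − 1 = 2.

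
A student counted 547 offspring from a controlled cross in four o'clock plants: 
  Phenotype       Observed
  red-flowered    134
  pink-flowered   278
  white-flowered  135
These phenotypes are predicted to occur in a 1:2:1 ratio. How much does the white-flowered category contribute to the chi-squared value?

0.022

Expected counts for N = 547 under a 1:2:1 ratio (total parts = 4):
  red-flowered: 547 × 1/4 = 136.75
  pink-flowered: 547 × 2/4 = 273.5
  white-flowered: 547 × 1/4 = 136.75
Contribution of white-flowered: (135 − 136.75)² / 136.75 = 0.0224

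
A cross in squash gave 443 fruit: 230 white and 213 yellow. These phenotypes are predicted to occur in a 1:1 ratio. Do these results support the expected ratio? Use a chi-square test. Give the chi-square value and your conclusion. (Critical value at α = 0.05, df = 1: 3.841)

0.652; consistent

Expected counts for N = 443 under a 1:1 ratio (total parts = 2):
  white: 443 × 1/2 = 221.5
  yellow: 443 × 1/2 = 221.5
χ² = Σ (O − E)² / E
  white: (230 − 221.5)² / 221.5 = 0.3262
  yellow: (213 − 221.5)² / 221.5 = 0.3262
χ² = 0.3262 + 0.3262 = 0.6524 ≈ 0.652
Degrees of freedom = 2 − 1 = 1; critical value at α = 0.05 is 3.841.
Since 0.652 < 3.841, we fail to reject the null hypothesis — the data are consistent with the 1:1 ratio.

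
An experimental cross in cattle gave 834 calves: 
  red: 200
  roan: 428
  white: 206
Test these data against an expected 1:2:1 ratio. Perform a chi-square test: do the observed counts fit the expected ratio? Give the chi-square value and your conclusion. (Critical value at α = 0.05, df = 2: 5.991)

Under the 1:2:1 hypothesis (Σ ratio = 4, N = 834):
  red: 834 × 1/4 = 208.5
  roan: 834 × 2/4 = 417
  white: 834 × 1/4 = 208.5
χ² = Σ (O − E)² / E
  red: (200 − 208.5)² / 208.5 = 0.3465
  roan: (428 − 417)² / 417 = 0.2902
  white: (206 − 208.5)² / 208.5 = 0.0300
χ² = 0.3465 + 0.2902 + 0.0300 = 0.6667 ≈ 0.667
Degrees of freedom = 3 − 1 = 2; critical value at α = 0.05 is 5.991.
Since 0.667 < 5.991, we fail to reject the null hypothesis — the data are consistent with the 1:2:1 ratio.

0.667; consistent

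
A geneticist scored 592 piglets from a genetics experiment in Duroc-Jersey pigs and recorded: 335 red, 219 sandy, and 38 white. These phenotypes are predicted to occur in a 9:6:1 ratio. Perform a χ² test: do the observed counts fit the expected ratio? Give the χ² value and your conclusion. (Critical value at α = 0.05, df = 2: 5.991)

Total ratio parts = 16. Expected numbers out of 592:
  red: 592 × 9/16 = 333
  sandy: 592 × 6/16 = 222
  white: 592 × 1/16 = 37
χ² = Σ (O − E)² / E
  red: (335 − 333)² / 333 = 0.0120
  sandy: (219 − 222)² / 222 = 0.0405
  white: (38 − 37)² / 37 = 0.0270
χ² = 0.0120 + 0.0405 + 0.0270 = 0.0795 ≈ 0.080
Degrees of freedom = 3 − 1 = 2; critical value at α = 0.05 is 5.991.
Since 0.080 < 5.991, we fail to reject the null hypothesis — the data are consistent with the 9:6:1 ratio.

0.080; consistent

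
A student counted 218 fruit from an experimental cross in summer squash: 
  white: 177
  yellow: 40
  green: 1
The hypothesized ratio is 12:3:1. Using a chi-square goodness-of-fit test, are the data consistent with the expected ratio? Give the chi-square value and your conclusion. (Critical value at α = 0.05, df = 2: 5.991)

12.832; not consistent

Expected counts for N = 218 under a 12:3:1 ratio (total parts = 16):
  white: 218 × 12/16 = 163.5
  yellow: 218 × 3/16 = 40.875
  green: 218 × 1/16 = 13.625
χ² = Σ (O − E)² / E
  white: (177 − 163.5)² / 163.5 = 1.1147
  yellow: (40 − 40.875)² / 40.875 = 0.0187
  green: (1 − 13.625)² / 13.625 = 11.6984
χ² = 1.1147 + 0.0187 + 11.6984 = 12.8318 ≈ 12.832
Degrees of freedom = 3 − 1 = 2; critical value at α = 0.05 is 5.991.
Since 12.832 > 5.991, we reject the null hypothesis — the data do not fit the 12:3:1 ratio.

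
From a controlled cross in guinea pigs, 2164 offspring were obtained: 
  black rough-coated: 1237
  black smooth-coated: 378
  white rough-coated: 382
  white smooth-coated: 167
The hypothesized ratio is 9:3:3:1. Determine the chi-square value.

11.062

Expected counts for N = 2164 under a 9:3:3:1 ratio (total parts = 16):
  black rough-coated: 2164 × 9/16 = 1217.25
  black smooth-coated: 2164 × 3/16 = 405.75
  white rough-coated: 2164 × 3/16 = 405.75
  white smooth-coated: 2164 × 1/16 = 135.25
χ² = Σ (O − E)² / E
  black rough-coated: (1237 − 1217.25)² / 1217.25 = 0.3204
  black smooth-coated: (378 − 405.75)² / 405.75 = 1.8979
  white rough-coated: (382 − 405.75)² / 405.75 = 1.3902
  white smooth-coated: (167 − 135.25)² / 135.25 = 7.4533
χ² = 0.3204 + 1.8979 + 1.3902 + 7.4533 = 11.0618 ≈ 11.062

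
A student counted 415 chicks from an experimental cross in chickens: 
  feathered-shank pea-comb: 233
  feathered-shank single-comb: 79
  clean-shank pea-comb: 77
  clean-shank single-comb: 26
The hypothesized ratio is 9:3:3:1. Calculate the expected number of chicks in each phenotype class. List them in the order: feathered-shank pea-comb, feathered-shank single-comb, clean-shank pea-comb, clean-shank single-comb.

The 9:3:3:1 ratio has 16 parts, so with N = 415 the expected counts are:
  feathered-shank pea-comb: 415 × 9/16 = 233.4375
  feathered-shank single-comb: 415 × 3/16 = 77.8125
  clean-shank pea-comb: 415 × 3/16 = 77.8125
  clean-shank single-comb: 415 × 1/16 = 25.9375

233.4375, 77.8125, 77.8125, 25.9375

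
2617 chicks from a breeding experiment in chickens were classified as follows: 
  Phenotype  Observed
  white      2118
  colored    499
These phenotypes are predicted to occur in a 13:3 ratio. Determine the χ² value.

0.173

The 13:3 ratio has 16 parts, so with N = 2617 the expected counts are:
  white: 2617 × 13/16 = 2126.3125
  colored: 2617 × 3/16 = 490.6875
χ² = Σ (O − E)² / E
  white: (2118 − 2126.3125)² / 2126.3125 = 0.0325
  colored: (499 − 490.6875)² / 490.6875 = 0.1408
χ² = 0.0325 + 0.1408 = 0.1733 ≈ 0.173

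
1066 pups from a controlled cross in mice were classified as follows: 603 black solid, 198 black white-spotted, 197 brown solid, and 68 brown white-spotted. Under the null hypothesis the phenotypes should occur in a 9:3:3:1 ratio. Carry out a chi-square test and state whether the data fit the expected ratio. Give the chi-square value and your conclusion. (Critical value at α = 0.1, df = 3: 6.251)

The 9:3:3:1 ratio has 16 parts, so with N = 1066 the expected counts are:
  black solid: 1066 × 9/16 = 599.625
  black white-spotted: 1066 × 3/16 = 199.875
  brown solid: 1066 × 3/16 = 199.875
  brown white-spotted: 1066 × 1/16 = 66.625
χ² = Σ (O − E)² / E
  black solid: (603 − 599.625)² / 599.625 = 0.0190
  black white-spotted: (198 − 199.875)² / 199.875 = 0.0176
  brown solid: (197 − 199.875)² / 199.875 = 0.0414
  brown white-spotted: (68 − 66.625)² / 66.625 = 0.0284
χ² = 0.0190 + 0.0176 + 0.0414 + 0.0284 = 0.1064 ≈ 0.106
Degrees of freedom = 4 − 1 = 3; critical value at α = 0.1 is 6.251.
Since 0.106 < 6.251, we fail to reject the null hypothesis — the data are consistent with the 9:3:3:1 ratio.

0.106; consistent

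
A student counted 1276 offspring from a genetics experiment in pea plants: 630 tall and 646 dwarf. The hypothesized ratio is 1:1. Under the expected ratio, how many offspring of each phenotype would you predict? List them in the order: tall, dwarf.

The 1:1 ratio has 2 parts, so with N = 1276 the expected counts are:
  tall: 1276 × 1/2 = 638
  dwarf: 1276 × 1/2 = 638

638, 638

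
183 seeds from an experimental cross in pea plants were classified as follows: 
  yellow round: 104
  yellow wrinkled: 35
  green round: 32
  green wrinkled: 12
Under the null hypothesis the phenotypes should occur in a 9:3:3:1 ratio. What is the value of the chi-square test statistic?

Total ratio parts = 16. Expected numbers out of 183:
  yellow round: 183 × 9/16 = 102.9375
  yellow wrinkled: 183 × 3/16 = 34.3125
  green round: 183 × 3/16 = 34.3125
  green wrinkled: 183 × 1/16 = 11.4375
χ² = Σ (O − E)² / E
  yellow round: (104 − 102.9375)² / 102.9375 = 0.0110
  yellow wrinkled: (35 − 34.3125)² / 34.3125 = 0.0138
  green round: (32 − 34.3125)² / 34.3125 = 0.1559
  green wrinkled: (12 − 11.4375)² / 11.4375 = 0.0277
χ² = 0.0110 + 0.0138 + 0.1559 + 0.0277 = 0.2084 ≈ 0.208

0.208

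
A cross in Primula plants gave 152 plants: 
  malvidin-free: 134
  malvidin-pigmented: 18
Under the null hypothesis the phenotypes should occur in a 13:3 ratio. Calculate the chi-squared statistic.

4.761

Total ratio parts = 16. Expected numbers out of 152:
  malvidin-free: 152 × 13/16 = 123.5
  malvidin-pigmented: 152 × 3/16 = 28.5
χ² = Σ (O − E)² / E
  malvidin-free: (134 − 123.5)² / 123.5 = 0.8927
  malvidin-pigmented: (18 − 28.5)² / 28.5 = 3.8684
χ² = 0.8927 + 3.8684 = 4.7611 ≈ 4.761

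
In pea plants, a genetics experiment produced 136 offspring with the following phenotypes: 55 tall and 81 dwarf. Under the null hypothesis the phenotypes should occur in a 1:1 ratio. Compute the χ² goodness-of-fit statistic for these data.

Expected counts for N = 136 under a 1:1 ratio (total parts = 2):
  tall: 136 × 1/2 = 68
  dwarf: 136 × 1/2 = 68
χ² = Σ (O − E)² / E
  tall: (55 − 68)² / 68 = 2.4853
  dwarf: (81 − 68)² / 68 = 2.4853
χ² = 2.4853 + 2.4853 = 4.9706 ≈ 4.971

4.971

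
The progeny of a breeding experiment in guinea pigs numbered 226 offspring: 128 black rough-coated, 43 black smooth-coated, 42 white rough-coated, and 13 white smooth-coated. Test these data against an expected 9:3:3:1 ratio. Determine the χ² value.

Under the 9:3:3:1 hypothesis (Σ ratio = 16, N = 226):
  black rough-coated: 226 × 9/16 = 127.125
  black smooth-coated: 226 × 3/16 = 42.375
  white rough-coated: 226 × 3/16 = 42.375
  white smooth-coated: 226 × 1/16 = 14.125
χ² = Σ (O − E)² / E
  black rough-coated: (128 − 127.125)² / 127.125 = 0.0060
  black smooth-coated: (43 − 42.375)² / 42.375 = 0.0092
  white rough-coated: (42 − 42.375)² / 42.375 = 0.0033
  white smooth-coated: (13 − 14.125)² / 14.125 = 0.0896
χ² = 0.0060 + 0.0092 + 0.0033 + 0.0896 = 0.1081 ≈ 0.108

0.108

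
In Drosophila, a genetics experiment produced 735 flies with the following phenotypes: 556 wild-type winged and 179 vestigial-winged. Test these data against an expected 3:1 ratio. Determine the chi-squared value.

Total ratio parts = 4. Expected numbers out of 735:
  wild-type winged: 735 × 3/4 = 551.25
  vestigial-winged: 735 × 1/4 = 183.75
χ² = Σ (O − E)² / E
  wild-type winged: (556 − 551.25)² / 551.25 = 0.0409
  vestigial-winged: (179 − 183.75)² / 183.75 = 0.1228
χ² = 0.0409 + 0.1228 = 0.1637 ≈ 0.164

0.164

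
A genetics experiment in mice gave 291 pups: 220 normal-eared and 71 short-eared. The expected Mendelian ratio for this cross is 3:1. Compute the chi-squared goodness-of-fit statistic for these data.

Expected counts for N = 291 under a 3:1 ratio (total parts = 4):
  normal-eared: 291 × 3/4 = 218.25
  short-eared: 291 × 1/4 = 72.75
χ² = Σ (O − E)² / E
  normal-eared: (220 − 218.25)² / 218.25 = 0.0140
  short-eared: (71 − 72.75)² / 72.75 = 0.0421
χ² = 0.0140 + 0.0421 = 0.0561 ≈ 0.056

0.056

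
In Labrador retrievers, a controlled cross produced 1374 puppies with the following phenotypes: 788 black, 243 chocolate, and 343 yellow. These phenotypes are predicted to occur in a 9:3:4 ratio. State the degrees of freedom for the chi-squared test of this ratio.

2

A goodness-of-fit test with 3 phenotype classes has df = 3 − 1 = 2.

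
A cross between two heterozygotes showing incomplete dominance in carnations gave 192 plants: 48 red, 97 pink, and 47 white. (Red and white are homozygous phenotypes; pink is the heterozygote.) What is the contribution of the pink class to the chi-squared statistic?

0.010

With incomplete dominance, a heterozygote × heterozygote cross gives a 1:2:1 phenotypic ratio.
Under the 1:2:1 hypothesis (Σ ratio = 4, N = 192):
  red: 192 × 1/4 = 48
  pink: 192 × 2/4 = 96
  white: 192 × 1/4 = 48
Contribution of pink: (97 − 96)² / 96 = 0.0104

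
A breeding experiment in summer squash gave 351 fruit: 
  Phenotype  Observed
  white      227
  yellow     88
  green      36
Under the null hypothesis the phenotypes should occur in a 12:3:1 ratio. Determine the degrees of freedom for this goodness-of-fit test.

2

A goodness-of-fit test with 3 phenotype classes has df = 3 − 1 = 2.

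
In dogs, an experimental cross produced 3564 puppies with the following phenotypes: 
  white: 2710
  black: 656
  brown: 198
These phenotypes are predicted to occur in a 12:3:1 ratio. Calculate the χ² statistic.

Total ratio parts = 16. Expected numbers out of 3564:
  white: 3564 × 12/16 = 2673
  black: 3564 × 3/16 = 668.25
  brown: 3564 × 1/16 = 222.75
χ² = Σ (O − E)² / E
  white: (2710 − 2673)² / 2673 = 0.5122
  black: (656 − 668.25)² / 668.25 = 0.2246
  brown: (198 − 222.75)² / 222.75 = 2.7500
χ² = 0.5122 + 0.2246 + 2.7500 = 3.4868 ≈ 3.487

3.487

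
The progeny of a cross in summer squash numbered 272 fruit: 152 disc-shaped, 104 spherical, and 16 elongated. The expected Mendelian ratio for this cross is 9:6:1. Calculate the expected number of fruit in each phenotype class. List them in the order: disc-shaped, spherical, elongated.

Expected counts for N = 272 under a 9:6:1 ratio (total parts = 16):
  disc-shaped: 272 × 9/16 = 153
  spherical: 272 × 6/16 = 102
  elongated: 272 × 1/16 = 17

153, 102, 17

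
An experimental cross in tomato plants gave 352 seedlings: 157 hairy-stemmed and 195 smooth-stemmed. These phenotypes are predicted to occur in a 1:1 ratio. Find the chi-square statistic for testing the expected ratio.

4.102

Expected counts for N = 352 under a 1:1 ratio (total parts = 2):
  hairy-stemmed: 352 × 1/2 = 176
  smooth-stemmed: 352 × 1/2 = 176
χ² = Σ (O − E)² / E
  hairy-stemmed: (157 − 176)² / 176 = 2.0511
  smooth-stemmed: (195 − 176)² / 176 = 2.0511
χ² = 2.0511 + 2.0511 = 4.1022 ≈ 4.102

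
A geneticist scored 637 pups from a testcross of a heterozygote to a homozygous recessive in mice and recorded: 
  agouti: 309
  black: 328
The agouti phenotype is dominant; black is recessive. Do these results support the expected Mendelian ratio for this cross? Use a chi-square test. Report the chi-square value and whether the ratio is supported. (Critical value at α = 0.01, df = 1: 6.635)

A testcross of a heterozygote (Aa × aa) gives a 1:1 phenotypic ratio.
Total ratio parts = 2. Expected numbers out of 637:
  agouti: 637 × 1/2 = 318.5
  black: 637 × 1/2 = 318.5
χ² = Σ (O − E)² / E
  agouti: (309 − 318.5)² / 318.5 = 0.2834
  black: (328 − 318.5)² / 318.5 = 0.2834
χ² = 0.2834 + 0.2834 = 0.5668 ≈ 0.567
Degrees of freedom = 2 − 1 = 1; critical value at α = 0.01 is 6.635.
Since 0.567 < 6.635, we fail to reject the null hypothesis — the data are consistent with the 1:1 ratio.

0.567; consistent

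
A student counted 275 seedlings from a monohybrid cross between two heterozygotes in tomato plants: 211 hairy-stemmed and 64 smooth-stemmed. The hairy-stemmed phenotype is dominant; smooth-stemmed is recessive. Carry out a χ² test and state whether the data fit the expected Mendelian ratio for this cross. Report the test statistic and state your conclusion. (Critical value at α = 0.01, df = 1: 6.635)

For a monohybrid cross between heterozygotes with complete dominance, the expected phenotypic ratio is 3:1.
Under the 3:1 hypothesis (Σ ratio = 4, N = 275):
  hairy-stemmed: 275 × 3/4 = 206.25
  smooth-stemmed: 275 × 1/4 = 68.75
χ² = Σ (O − E)² / E
  hairy-stemmed: (211 − 206.25)² / 206.25 = 0.1094
  smooth-stemmed: (64 − 68.75)² / 68.75 = 0.3282
χ² = 0.1094 + 0.3282 = 0.4376 ≈ 0.438
Degrees of freedom = 2 − 1 = 1; critical value at α = 0.01 is 6.635.
Since 0.438 < 6.635, we fail to reject the null hypothesis — the data are consistent with the 3:1 ratio.

0.438; consistent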